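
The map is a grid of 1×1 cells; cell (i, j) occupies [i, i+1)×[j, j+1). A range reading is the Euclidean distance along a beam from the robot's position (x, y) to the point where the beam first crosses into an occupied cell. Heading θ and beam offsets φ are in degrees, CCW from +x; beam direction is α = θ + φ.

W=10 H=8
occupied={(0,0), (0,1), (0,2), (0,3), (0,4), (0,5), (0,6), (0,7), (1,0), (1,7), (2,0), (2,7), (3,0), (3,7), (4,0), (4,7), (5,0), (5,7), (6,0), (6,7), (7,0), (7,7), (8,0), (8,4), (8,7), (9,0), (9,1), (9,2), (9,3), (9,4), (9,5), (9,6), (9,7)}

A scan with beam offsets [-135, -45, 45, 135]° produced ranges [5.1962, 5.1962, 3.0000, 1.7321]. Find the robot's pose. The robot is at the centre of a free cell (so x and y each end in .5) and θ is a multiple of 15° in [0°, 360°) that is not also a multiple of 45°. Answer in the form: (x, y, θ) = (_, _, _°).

Enumerate (i+0.5, j+0.5, θ) over the 47 free cells and 16 admissible headings. For each, cast all 4 beams and compare to the given ranges.
  (2.5, 6.5, 150°): beam 1 = 1.9319 ≠ 5.1962 ✗
  (4.5, 4.5, 120°): beam 1 = 4.6587 ≠ 5.1962 ✗
  (4.5, 5.5, 255°): beam 1 = 1.7321 ≠ 5.1962 ✗
  …
  (5.5, 5.5, 345°): r_1=5.1962, r_2=5.1962, r_3=3.0000, r_4=1.7321 — all match ✓
No second candidate reproduces the full scan.

(x, y, θ) = (5.5, 5.5, 345°)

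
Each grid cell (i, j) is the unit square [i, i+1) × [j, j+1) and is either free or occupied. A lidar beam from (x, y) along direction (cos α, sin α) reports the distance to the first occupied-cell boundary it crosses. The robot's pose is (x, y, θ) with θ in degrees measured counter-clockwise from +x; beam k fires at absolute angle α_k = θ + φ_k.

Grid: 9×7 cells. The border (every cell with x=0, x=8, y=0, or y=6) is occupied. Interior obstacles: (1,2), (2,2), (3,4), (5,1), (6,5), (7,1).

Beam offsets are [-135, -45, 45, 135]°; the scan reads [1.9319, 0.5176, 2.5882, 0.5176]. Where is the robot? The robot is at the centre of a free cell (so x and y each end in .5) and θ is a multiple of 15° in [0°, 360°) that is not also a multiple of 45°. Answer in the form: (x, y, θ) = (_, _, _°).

(x, y, θ) = (3.5, 5.5, 150°)

Candidates: 29 free-cell centres × 16 headings = 464 poses. Raycast each; keep the one whose scan matches to 4 dp.
  (5.5, 2.5, 345°): beam 1 = 3.0000 ≠ 1.9319 ✗
  (2.5, 1.5, 75°): beam 1 = 0.5774 ≠ 1.9319 ✗
  (1.5, 5.5, 255°): beam 1 = 0.5774 ≠ 1.9319 ✗
  (4.5, 1.5, 30°): beam 1 = 0.5176 ≠ 1.9319 ✗
  …
  (3.5, 5.5, 150°): r_1=1.9319, r_2=0.5176, r_3=2.5882, r_4=0.5176 — all match ✓
No second candidate reproduces the full scan.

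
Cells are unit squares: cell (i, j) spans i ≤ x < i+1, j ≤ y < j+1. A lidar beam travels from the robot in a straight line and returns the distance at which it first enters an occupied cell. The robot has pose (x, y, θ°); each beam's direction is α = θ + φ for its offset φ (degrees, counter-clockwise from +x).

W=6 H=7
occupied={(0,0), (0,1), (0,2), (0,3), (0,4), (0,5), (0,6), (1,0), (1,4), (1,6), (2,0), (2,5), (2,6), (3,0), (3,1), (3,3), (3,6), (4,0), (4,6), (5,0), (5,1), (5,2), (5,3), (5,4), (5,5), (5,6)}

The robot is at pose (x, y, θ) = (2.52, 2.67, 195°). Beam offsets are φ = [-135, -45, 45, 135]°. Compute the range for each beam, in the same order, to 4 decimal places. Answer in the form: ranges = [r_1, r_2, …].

beam 1: φ=-135°, α=60°
  d=(0.5000,0.8660)  start (2,2)  tX=0.9600 tY=0.3811  stride 1/|dx|=2.0000 1/|dy|=1.1547
    cross y-line → (2,3), t=0.3811
    cross x-line → (3,3), t=0.9600 (wall)
  → r_1 = 0.9600
beam 2: φ=-45°, α=150°
  d=(-0.8660,0.5000)  start (2,2)  tX=0.6004 tY=0.6600  stride 1/|dx|=1.1547 1/|dy|=2.0000
    cross x-line → (1,2), t=0.6004
    cross y-line → (1,3), t=0.6600
    cross x-line → (0,3), t=1.7551 (wall)
  → r_2 = 1.7551
beam 3: φ=45°, α=240°
  d=(-0.5000,-0.8660)  start (2,2)  tX=1.0400 tY=0.7736  stride 1/|dx|=2.0000 1/|dy|=1.1547
    cross y-line → (2,1), t=0.7736
    cross x-line → (1,1), t=1.0400
    cross y-line → (1,0), t=1.9283 (wall)
  → r_3 = 1.9283
beam 4: φ=135°, α=330°
  d=(0.8660,-0.5000)  start (2,2)  tX=0.5543 tY=1.3400  stride 1/|dx|=1.1547 1/|dy|=2.0000
    cross x-line → (3,2), t=0.5543
    cross y-line → (3,1), t=1.3400 (wall)
  → r_4 = 1.3400

ranges = [0.9600, 1.7551, 1.9283, 1.3400]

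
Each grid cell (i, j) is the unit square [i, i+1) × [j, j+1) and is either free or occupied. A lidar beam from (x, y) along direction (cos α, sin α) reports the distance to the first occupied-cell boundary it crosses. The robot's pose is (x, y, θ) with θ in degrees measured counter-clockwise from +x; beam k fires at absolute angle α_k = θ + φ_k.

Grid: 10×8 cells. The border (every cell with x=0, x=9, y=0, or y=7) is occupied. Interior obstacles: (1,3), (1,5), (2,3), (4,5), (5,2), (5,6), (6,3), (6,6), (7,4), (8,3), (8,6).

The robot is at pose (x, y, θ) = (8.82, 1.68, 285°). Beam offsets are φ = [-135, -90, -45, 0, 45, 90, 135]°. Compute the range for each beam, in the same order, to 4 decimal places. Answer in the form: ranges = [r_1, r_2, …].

ranges = [2.6400, 2.6273, 0.7852, 0.6955, 0.2078, 0.1863, 0.3600]

beam 1: φ=-135°, α=150°
  cosα=-0.8660 sinα=0.5000 | (8,1) | tMaxX 0.9469 tMaxY 0.6400 | tΔX 1.1547 tΔY 2.0000
    t=0.6400 [y] (8,2)
    t=0.9469 [x] (7,2)
    t=2.1016 [x] (6,2)
    t=2.6400 [y] (6,3) — stop
  → r_1 = 2.6400
beam 2: φ=-90°, α=195°
  cosα=-0.9659 sinα=-0.2588 | (8,1) | tMaxX 0.8489 tMaxY 2.6273 | tΔX 1.0353 tΔY 3.8637
    t=0.8489 [x] (7,1)
    t=1.8842 [x] (6,1)
    t=2.6273 [y] (6,0) — stop
  → r_2 = 2.6273
beam 3: φ=-45°, α=240°
  cosα=-0.5000 sinα=-0.8660 | (8,1) | tMaxX 1.6400 tMaxY 0.7852 | tΔX 2.0000 tΔY 1.1547
    t=0.7852 [y] (8,0) — stop
  → r_3 = 0.7852
beam 4: φ=0°, α=285°
  cosα=0.2588 sinα=-0.9659 | (8,1) | tMaxX 0.6955 tMaxY 0.7040 | tΔX 3.8637 tΔY 1.0353
    t=0.6955 [x] (9,1) — stop
  → r_4 = 0.6955
beam 5: φ=45°, α=330°
  cosα=0.8660 sinα=-0.5000 | (8,1) | tMaxX 0.2078 tMaxY 1.3600 | tΔX 1.1547 tΔY 2.0000
    t=0.2078 [x] (9,1) — stop
  → r_5 = 0.2078
beam 6: φ=90°, α=15°
  cosα=0.9659 sinα=0.2588 | (8,1) | tMaxX 0.1863 tMaxY 1.2364 | tΔX 1.0353 tΔY 3.8637
    t=0.1863 [x] (9,1) — stop
  → r_6 = 0.1863
beam 7: φ=135°, α=60°
  cosα=0.5000 sinα=0.8660 | (8,1) | tMaxX 0.3600 tMaxY 0.3695 | tΔX 2.0000 tΔY 1.1547
    t=0.3600 [x] (9,1) — stop
  → r_7 = 0.3600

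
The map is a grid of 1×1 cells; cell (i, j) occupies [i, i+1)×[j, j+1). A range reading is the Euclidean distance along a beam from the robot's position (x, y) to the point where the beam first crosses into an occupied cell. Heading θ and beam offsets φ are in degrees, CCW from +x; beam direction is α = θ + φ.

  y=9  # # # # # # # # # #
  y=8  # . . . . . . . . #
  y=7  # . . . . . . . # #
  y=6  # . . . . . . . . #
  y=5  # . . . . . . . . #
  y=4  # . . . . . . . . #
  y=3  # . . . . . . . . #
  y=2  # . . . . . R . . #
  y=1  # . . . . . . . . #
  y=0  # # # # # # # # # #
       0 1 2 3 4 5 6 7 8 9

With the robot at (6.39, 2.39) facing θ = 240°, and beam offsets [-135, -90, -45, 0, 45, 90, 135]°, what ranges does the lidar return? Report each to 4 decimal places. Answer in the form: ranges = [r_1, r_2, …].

ranges = [6.8432, 6.2238, 5.3705, 1.6050, 1.4390, 2.7800, 2.7021]

beam 1: φ=-135°, α=105°
  cosα=-0.2588 sinα=0.9659 | (6,2) | tMaxX 1.5068 tMaxY 0.6315 | tΔX 3.8637 tΔY 1.0353
    t=0.6315 [y] (6,3)
    t=1.5068 [x] (5,3)
    t=1.6668 [y] (5,4)
    t=2.7021 [y] (5,5)
    t=3.7373 [y] (5,6)
    t=4.7726 [y] (5,7)
    t=5.3705 [x] (4,7)
    t=5.8079 [y] (4,8)
    t=6.8432 [y] (4,9) — stop
  → r_1 = 6.8432
beam 2: φ=-90°, α=150°
  cosα=-0.8660 sinα=0.5000 | (6,2) | tMaxX 0.4503 tMaxY 1.2200 | tΔX 1.1547 tΔY 2.0000
    t=0.4503 [x] (5,2)
    t=1.2200 [y] (5,3)
    t=1.6050 [x] (4,3)
    t=2.7597 [x] (3,3)
    t=3.2200 [y] (3,4)
    t=3.9144 [x] (2,4)
    t=5.0691 [x] (1,4)
    t=5.2200 [y] (1,5)
    t=6.2238 [x] (0,5) — stop
  → r_2 = 6.2238
beam 3: φ=-45°, α=195°
  cosα=-0.9659 sinα=-0.2588 | (6,2) | tMaxX 0.4038 tMaxY 1.5068 | tΔX 1.0353 tΔY 3.8637
    t=0.4038 [x] (5,2)
    t=1.4390 [x] (4,2)
    t=1.5068 [y] (4,1)
    t=2.4743 [x] (3,1)
    t=3.5096 [x] (2,1)
    t=4.5449 [x] (1,1)
    t=5.3705 [y] (1,0) — stop
  → r_3 = 5.3705
beam 4: φ=0°, α=240°
  cosα=-0.5000 sinα=-0.8660 | (6,2) | tMaxX 0.7800 tMaxY 0.4503 | tΔX 2.0000 tΔY 1.1547
    t=0.4503 [y] (6,1)
    t=0.7800 [x] (5,1)
    t=1.6050 [y] (5,0) — stop
  → r_4 = 1.6050
beam 5: φ=45°, α=285°
  cosα=0.2588 sinα=-0.9659 | (6,2) | tMaxX 2.3569 tMaxY 0.4038 | tΔX 3.8637 tΔY 1.0353
    t=0.4038 [y] (6,1)
    t=1.4390 [y] (6,0) — stop
  → r_5 = 1.4390
beam 6: φ=90°, α=330°
  cosα=0.8660 sinα=-0.5000 | (6,2) | tMaxX 0.7044 tMaxY 0.7800 | tΔX 1.1547 tΔY 2.0000
    t=0.7044 [x] (7,2)
    t=0.7800 [y] (7,1)
    t=1.8591 [x] (8,1)
    t=2.7800 [y] (8,0) — stop
  → r_6 = 2.7800
beam 7: φ=135°, α=15°
  cosα=0.9659 sinα=0.2588 | (6,2) | tMaxX 0.6315 tMaxY 2.3569 | tΔX 1.0353 tΔY 3.8637
    t=0.6315 [x] (7,2)
    t=1.6668 [x] (8,2)
    t=2.3569 [y] (8,3)
    t=2.7021 [x] (9,3) — stop
  → r_7 = 2.7021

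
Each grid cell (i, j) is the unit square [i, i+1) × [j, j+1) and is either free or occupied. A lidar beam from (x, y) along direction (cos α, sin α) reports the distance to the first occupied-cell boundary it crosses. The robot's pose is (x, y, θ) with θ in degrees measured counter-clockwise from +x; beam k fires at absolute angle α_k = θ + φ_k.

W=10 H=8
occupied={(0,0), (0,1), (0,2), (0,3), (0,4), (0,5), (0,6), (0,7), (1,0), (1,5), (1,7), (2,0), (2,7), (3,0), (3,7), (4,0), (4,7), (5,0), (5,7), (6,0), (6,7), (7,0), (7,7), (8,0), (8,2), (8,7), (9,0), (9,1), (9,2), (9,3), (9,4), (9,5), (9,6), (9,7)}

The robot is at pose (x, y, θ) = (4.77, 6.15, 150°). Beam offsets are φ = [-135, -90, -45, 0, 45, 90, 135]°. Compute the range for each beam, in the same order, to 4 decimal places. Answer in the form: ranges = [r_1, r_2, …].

ranges = [3.2841, 0.9815, 0.8800, 1.7000, 2.8677, 5.9467, 5.3317]

beam 1: φ=-135°, α=15°
  direction (0.9659, 0.2588); cell (4,6); t to first gridline: x 0.2381, y 3.2841 (then +1.0353 / +3.8637)
    (5,6) via x @ 0.2381
    (6,6) via x @ 1.2734
    (7,6) via x @ 2.3087
    (7,7) via y @ 3.2841  # hit
  → r_1 = 3.2841
beam 2: φ=-90°, α=60°
  direction (0.5000, 0.8660); cell (4,6); t to first gridline: x 0.4600, y 0.9815 (then +2.0000 / +1.1547)
    (5,6) via x @ 0.4600
    (5,7) via y @ 0.9815  # hit
  → r_2 = 0.9815
beam 3: φ=-45°, α=105°
  direction (-0.2588, 0.9659); cell (4,6); t to first gridline: x 2.9751, y 0.8800 (then +3.8637 / +1.0353)
    (4,7) via y @ 0.8800  # hit
  → r_3 = 0.8800
beam 4: φ=0°, α=150°
  direction (-0.8660, 0.5000); cell (4,6); t to first gridline: x 0.8891, y 1.7000 (then +1.1547 / +2.0000)
    (3,6) via x @ 0.8891
    (3,7) via y @ 1.7000  # hit
  → r_4 = 1.7000
beam 5: φ=45°, α=195°
  direction (-0.9659, -0.2588); cell (4,6); t to first gridline: x 0.7972, y 0.5796 (then +1.0353 / +3.8637)
    (4,5) via y @ 0.5796
    (3,5) via x @ 0.7972
    (2,5) via x @ 1.8324
    (1,5) via x @ 2.8677  # hit
  → r_5 = 2.8677
beam 6: φ=90°, α=240°
  direction (-0.5000, -0.8660); cell (4,6); t to first gridline: x 1.5400, y 0.1732 (then +2.0000 / +1.1547)
    (4,5) via y @ 0.1732
    (4,4) via y @ 1.3279
    (3,4) via x @ 1.5400
    (3,3) via y @ 2.4826
    (2,3) via x @ 3.5400
    (2,2) via y @ 3.6373
    (2,1) via y @ 4.7920
    (1,1) via x @ 5.5400
    (1,0) via y @ 5.9467  # hit
  → r_6 = 5.9467
beam 7: φ=135°, α=285°
  direction (0.2588, -0.9659); cell (4,6); t to first gridline: x 0.8887, y 0.1553 (then +3.8637 / +1.0353)
    (4,5) via y @ 0.1553
    (5,5) via x @ 0.8887
    (5,4) via y @ 1.1906
    (5,3) via y @ 2.2258
    (5,2) via y @ 3.2611
    (5,1) via y @ 4.2964
    (6,1) via x @ 4.7524
    (6,0) via y @ 5.3317  # hit
  → r_7 = 5.3317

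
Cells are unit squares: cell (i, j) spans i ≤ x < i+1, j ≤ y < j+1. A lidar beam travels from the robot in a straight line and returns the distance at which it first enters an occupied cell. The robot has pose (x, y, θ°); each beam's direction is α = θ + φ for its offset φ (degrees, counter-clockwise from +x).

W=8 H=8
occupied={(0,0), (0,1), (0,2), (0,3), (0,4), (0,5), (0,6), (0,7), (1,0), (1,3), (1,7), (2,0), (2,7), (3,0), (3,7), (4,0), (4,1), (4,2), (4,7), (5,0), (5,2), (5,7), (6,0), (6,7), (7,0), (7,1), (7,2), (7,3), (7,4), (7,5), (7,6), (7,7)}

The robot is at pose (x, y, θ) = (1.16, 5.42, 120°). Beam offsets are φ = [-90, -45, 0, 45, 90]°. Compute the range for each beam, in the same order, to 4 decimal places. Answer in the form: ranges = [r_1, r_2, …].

beam 1: φ=-90°, α=30°
  direction (0.8660, 0.5000); cell (1,5); t to first gridline: x 0.9699, y 1.1600 (then +1.1547 / +2.0000)
    (2,5) via x @ 0.9699
    (2,6) via y @ 1.1600
    (3,6) via x @ 2.1246
    (3,7) via y @ 3.1600  # hit
  → r_1 = 3.1600
beam 2: φ=-45°, α=75°
  direction (0.2588, 0.9659); cell (1,5); t to first gridline: x 3.2455, y 0.6005 (then +3.8637 / +1.0353)
    (1,6) via y @ 0.6005
    (1,7) via y @ 1.6357  # hit
  → r_2 = 1.6357
beam 3: φ=0°, α=120°
  direction (-0.5000, 0.8660); cell (1,5); t to first gridline: x 0.3200, y 0.6697 (then +2.0000 / +1.1547)
    (0,5) via x @ 0.3200  # hit
  → r_3 = 0.3200
beam 4: φ=45°, α=165°
  direction (-0.9659, 0.2588); cell (1,5); t to first gridline: x 0.1656, y 2.2409 (then +1.0353 / +3.8637)
    (0,5) via x @ 0.1656  # hit
  → r_4 = 0.1656
beam 5: φ=90°, α=210°
  direction (-0.8660, -0.5000); cell (1,5); t to first gridline: x 0.1848, y 0.8400 (then +1.1547 / +2.0000)
    (0,5) via x @ 0.1848  # hit
  → r_5 = 0.1848

ranges = [3.1600, 1.6357, 0.3200, 0.1656, 0.1848]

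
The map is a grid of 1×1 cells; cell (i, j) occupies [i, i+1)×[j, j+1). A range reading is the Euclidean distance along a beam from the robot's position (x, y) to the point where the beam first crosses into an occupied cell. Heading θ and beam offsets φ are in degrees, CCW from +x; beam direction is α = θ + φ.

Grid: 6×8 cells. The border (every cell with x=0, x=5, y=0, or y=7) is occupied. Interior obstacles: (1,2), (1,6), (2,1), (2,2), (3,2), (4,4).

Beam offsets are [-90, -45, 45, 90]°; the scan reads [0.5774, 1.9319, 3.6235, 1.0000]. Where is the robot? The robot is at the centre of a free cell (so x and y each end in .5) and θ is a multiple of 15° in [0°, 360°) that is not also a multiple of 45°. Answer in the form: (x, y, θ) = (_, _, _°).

Candidates: 18 free-cell centres × 16 headings = 288 poses. Raycast each; keep the one whose scan matches to 4 dp.
  (4.5, 1.5, 300°): beam 1 = 1.0000 ≠ 0.5774 ✗
  (4.5, 5.5, 15°): beam 1 = 0.5176 ≠ 0.5774 ✗
  (4.5, 3.5, 345°): beam 1 = 2.5882 ≠ 0.5774 ✗
  (3.5, 1.5, 120°): beam 1 = 1.7321 ≠ 0.5774 ✗
  …
  (1.5, 3.5, 30°): r_1=0.5774, r_2=1.9319, r_3=3.6235, r_4=1.0000 — all match ✓
No second candidate reproduces the full scan.

(x, y, θ) = (1.5, 3.5, 30°)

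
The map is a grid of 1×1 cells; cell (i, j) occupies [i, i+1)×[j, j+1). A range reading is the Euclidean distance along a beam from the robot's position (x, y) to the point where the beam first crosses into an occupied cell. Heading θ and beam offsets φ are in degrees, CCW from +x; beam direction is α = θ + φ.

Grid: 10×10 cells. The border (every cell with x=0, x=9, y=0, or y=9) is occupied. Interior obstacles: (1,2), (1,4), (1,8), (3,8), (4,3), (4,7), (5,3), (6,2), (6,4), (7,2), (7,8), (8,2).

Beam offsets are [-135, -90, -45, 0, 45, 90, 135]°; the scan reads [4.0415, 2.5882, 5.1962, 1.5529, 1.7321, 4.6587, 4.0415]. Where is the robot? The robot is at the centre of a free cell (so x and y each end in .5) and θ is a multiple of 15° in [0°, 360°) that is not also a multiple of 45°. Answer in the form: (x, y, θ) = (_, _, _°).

Enumerate (i+0.5, j+0.5, θ) over the 52 free cells and 16 admissible headings. For each, cast all 7 beams and compare to the given ranges.
  (4.5, 1.5, 330°): beam 1 = 1.9319 ≠ 4.0415 ✗
  (7.5, 4.5, 75°): beam 1 = 1.7321 ≠ 4.0415 ✗
  (7.5, 5.5, 75°): beam 1 = 2.8868 ≠ 4.0415 ✗
  (2.5, 7.5, 210°): beam 1 = 1.5529 ≠ 4.0415 ✗
  …
  (4.5, 5.5, 285°): r_1=4.0415, r_2=2.5882, r_3=5.1962, r_4=1.5529, r_5=1.7321, r_6=4.6587, r_7=4.0415 — all match ✓
Only this pose fits every beam.

(x, y, θ) = (4.5, 5.5, 285°)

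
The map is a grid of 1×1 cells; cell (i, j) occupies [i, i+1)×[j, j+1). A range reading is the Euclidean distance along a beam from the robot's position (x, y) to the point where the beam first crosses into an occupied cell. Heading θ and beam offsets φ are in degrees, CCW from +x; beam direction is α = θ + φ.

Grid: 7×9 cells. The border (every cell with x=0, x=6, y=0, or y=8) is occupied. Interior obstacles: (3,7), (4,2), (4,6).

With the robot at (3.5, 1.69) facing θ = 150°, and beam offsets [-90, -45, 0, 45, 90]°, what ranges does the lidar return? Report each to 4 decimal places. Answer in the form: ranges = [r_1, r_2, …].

ranges = [1.0000, 6.5326, 2.8868, 2.5882, 0.7967]

beam 1: φ=-90°, α=60°
  dir = (cos 60°, sin 60°) = (0.5000, 0.8660); from cell (3,1)
  next x-line at t=1.0000, next y-line at t=0.3580; Δt_x=2.0000, Δt_y=1.1547
    y: enter (3,2) at t=0.3580
    x: enter (4,2) at t=1.0000 ← occupied
  → r_1 = 1.0000
beam 2: φ=-45°, α=105°
  dir = (cos 105°, sin 105°) = (-0.2588, 0.9659); from cell (3,1)
  next x-line at t=1.9319, next y-line at t=0.3209; Δt_x=3.8637, Δt_y=1.0353
    y: enter (3,2) at t=0.3209
    y: enter (3,3) at t=1.3562
    x: enter (2,3) at t=1.9319
    y: enter (2,4) at t=2.3915
    y: enter (2,5) at t=3.4268
    y: enter (2,6) at t=4.4620
    y: enter (2,7) at t=5.4973
    x: enter (1,7) at t=5.7956
    y: enter (1,8) at t=6.5326 ← occupied
  → r_2 = 6.5326
beam 3: φ=0°, α=150°
  dir = (cos 150°, sin 150°) = (-0.8660, 0.5000); from cell (3,1)
  next x-line at t=0.5774, next y-line at t=0.6200; Δt_x=1.1547, Δt_y=2.0000
    x: enter (2,1) at t=0.5774
    y: enter (2,2) at t=0.6200
    x: enter (1,2) at t=1.7321
    y: enter (1,3) at t=2.6200
    x: enter (0,3) at t=2.8868 ← occupied
  → r_3 = 2.8868
beam 4: φ=45°, α=195°
  dir = (cos 195°, sin 195°) = (-0.9659, -0.2588); from cell (3,1)
  next x-line at t=0.5176, next y-line at t=2.6660; Δt_x=1.0353, Δt_y=3.8637
    x: enter (2,1) at t=0.5176
    x: enter (1,1) at t=1.5529
    x: enter (0,1) at t=2.5882 ← occupied
  → r_4 = 2.5882
beam 5: φ=90°, α=240°
  dir = (cos 240°, sin 240°) = (-0.5000, -0.8660); from cell (3,1)
  next x-line at t=1.0000, next y-line at t=0.7967; Δt_x=2.0000, Δt_y=1.1547
    y: enter (3,0) at t=0.7967 ← occupied
  → r_5 = 0.7967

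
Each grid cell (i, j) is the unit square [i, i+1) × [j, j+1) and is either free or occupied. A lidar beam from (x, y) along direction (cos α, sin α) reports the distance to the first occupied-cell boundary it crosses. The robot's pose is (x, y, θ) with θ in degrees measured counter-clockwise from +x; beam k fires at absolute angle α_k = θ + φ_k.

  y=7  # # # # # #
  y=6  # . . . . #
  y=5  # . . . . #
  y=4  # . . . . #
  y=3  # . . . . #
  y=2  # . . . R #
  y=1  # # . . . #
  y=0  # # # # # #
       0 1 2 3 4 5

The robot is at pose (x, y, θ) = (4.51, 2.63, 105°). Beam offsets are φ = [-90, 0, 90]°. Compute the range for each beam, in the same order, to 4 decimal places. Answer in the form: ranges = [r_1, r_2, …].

beam 1: φ=-90°, α=15°
  dir = (cos 15°, sin 15°) = (0.9659, 0.2588); from cell (4,2)
  next x-line at t=0.5073, next y-line at t=1.4296; Δt_x=1.0353, Δt_y=3.8637
    x: enter (5,2) at t=0.5073 ← occupied
  → r_1 = 0.5073
beam 2: φ=0°, α=105°
  dir = (cos 105°, sin 105°) = (-0.2588, 0.9659); from cell (4,2)
  next x-line at t=1.9705, next y-line at t=0.3831; Δt_x=3.8637, Δt_y=1.0353
    y: enter (4,3) at t=0.3831
    y: enter (4,4) at t=1.4183
    x: enter (3,4) at t=1.9705
    y: enter (3,5) at t=2.4536
    y: enter (3,6) at t=3.4889
    y: enter (3,7) at t=4.5242 ← occupied
  → r_2 = 4.5242
beam 3: φ=90°, α=195°
  dir = (cos 195°, sin 195°) = (-0.9659, -0.2588); from cell (4,2)
  next x-line at t=0.5280, next y-line at t=2.4341; Δt_x=1.0353, Δt_y=3.8637
    x: enter (3,2) at t=0.5280
    x: enter (2,2) at t=1.5633
    y: enter (2,1) at t=2.4341
    x: enter (1,1) at t=2.5985 ← occupied
  → r_3 = 2.5985

ranges = [0.5073, 4.5242, 2.5985]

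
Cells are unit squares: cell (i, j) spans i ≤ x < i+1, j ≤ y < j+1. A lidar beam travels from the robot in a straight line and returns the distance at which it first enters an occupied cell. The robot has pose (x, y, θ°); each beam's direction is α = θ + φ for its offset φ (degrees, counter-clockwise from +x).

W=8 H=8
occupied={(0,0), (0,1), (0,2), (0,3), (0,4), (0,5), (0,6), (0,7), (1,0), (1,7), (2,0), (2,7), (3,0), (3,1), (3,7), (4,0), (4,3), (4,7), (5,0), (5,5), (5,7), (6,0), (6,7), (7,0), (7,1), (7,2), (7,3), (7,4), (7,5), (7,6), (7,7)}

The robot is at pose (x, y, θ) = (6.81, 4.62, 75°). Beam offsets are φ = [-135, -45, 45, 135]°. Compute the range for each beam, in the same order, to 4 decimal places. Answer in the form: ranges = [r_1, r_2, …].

ranges = [0.3800, 0.2194, 2.7482, 2.0900]

beam 1: φ=-135°, α=300°
  direction (0.5000, -0.8660); cell (6,4); t to first gridline: x 0.3800, y 0.7159 (then +2.0000 / +1.1547)
    (7,4) via x @ 0.3800  # hit
  → r_1 = 0.3800
beam 2: φ=-45°, α=30°
  direction (0.8660, 0.5000); cell (6,4); t to first gridline: x 0.2194, y 0.7600 (then +1.1547 / +2.0000)
    (7,4) via x @ 0.2194  # hit
  → r_2 = 0.2194
beam 3: φ=45°, α=120°
  direction (-0.5000, 0.8660); cell (6,4); t to first gridline: x 1.6200, y 0.4388 (then +2.0000 / +1.1547)
    (6,5) via y @ 0.4388
    (6,6) via y @ 1.5935
    (5,6) via x @ 1.6200
    (5,7) via y @ 2.7482  # hit
  → r_3 = 2.7482
beam 4: φ=135°, α=210°
  direction (-0.8660, -0.5000); cell (6,4); t to first gridline: x 0.9353, y 1.2400 (then +1.1547 / +2.0000)
    (5,4) via x @ 0.9353
    (5,3) via y @ 1.2400
    (4,3) via x @ 2.0900  # hit
  → r_4 = 2.0900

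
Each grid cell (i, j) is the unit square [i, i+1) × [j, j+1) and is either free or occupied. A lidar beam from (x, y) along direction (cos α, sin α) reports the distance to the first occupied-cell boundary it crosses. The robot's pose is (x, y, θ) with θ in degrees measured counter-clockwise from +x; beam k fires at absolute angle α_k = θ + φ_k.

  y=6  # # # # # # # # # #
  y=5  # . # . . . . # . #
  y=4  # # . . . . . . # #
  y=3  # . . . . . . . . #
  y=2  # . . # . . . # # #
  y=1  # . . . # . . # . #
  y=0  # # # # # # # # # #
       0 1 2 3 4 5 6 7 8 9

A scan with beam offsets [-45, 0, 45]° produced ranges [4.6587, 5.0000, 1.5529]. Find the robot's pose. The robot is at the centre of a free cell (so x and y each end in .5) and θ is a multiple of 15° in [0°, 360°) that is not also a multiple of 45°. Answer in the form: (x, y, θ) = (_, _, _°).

The pose lattice has 31·16 = 496 candidates. Test each by forward raycasting.
  (4.5, 2.5, 300°): beam 1 = 0.5176 ≠ 4.6587 ✗
  (2.5, 1.5, 105°): beam 1 = 1.0000 ≠ 4.6587 ✗
  (5.5, 4.5, 75°): beam 1 = 1.7321 ≠ 4.6587 ✗
  …
  (2.5, 3.5, 30°): r_1=4.6587, r_2=5.0000, r_3=1.5529 — all match ✓
Only this pose fits every beam.

(x, y, θ) = (2.5, 3.5, 30°)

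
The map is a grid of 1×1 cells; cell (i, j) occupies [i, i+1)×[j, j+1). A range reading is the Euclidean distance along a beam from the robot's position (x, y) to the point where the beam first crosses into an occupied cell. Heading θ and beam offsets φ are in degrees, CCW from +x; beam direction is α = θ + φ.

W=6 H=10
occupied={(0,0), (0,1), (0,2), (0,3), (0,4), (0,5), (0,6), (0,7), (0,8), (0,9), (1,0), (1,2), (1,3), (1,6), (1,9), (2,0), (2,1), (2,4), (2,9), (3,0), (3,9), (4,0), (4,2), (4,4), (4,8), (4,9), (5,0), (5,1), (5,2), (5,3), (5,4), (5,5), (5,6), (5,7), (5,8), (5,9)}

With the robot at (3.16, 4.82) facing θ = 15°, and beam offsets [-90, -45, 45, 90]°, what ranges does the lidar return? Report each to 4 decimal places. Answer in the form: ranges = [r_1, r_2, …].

beam 1: φ=-90°, α=285°
  d=(0.2588,-0.9659)  start (3,4)  tX=3.2455 tY=0.8489  stride 1/|dx|=3.8637 1/|dy|=1.0353
    cross y-line → (3,3), t=0.8489
    cross y-line → (3,2), t=1.8842
    cross y-line → (3,1), t=2.9195
    cross x-line → (4,1), t=3.2455
    cross y-line → (4,0), t=3.9548 (wall)
  → r_1 = 3.9548
beam 2: φ=-45°, α=330°
  d=(0.8660,-0.5000)  start (3,4)  tX=0.9699 tY=1.6400  stride 1/|dx|=1.1547 1/|dy|=2.0000
    cross x-line → (4,4), t=0.9699 (wall)
  → r_2 = 0.9699
beam 3: φ=45°, α=60°
  d=(0.5000,0.8660)  start (3,4)  tX=1.6800 tY=0.2078  stride 1/|dx|=2.0000 1/|dy|=1.1547
    cross y-line → (3,5), t=0.2078
    cross y-line → (3,6), t=1.3625
    cross x-line → (4,6), t=1.6800
    cross y-line → (4,7), t=2.5172
    cross y-line → (4,8), t=3.6719 (wall)
  → r_3 = 3.6719
beam 4: φ=90°, α=105°
  d=(-0.2588,0.9659)  start (3,4)  tX=0.6182 tY=0.1863  stride 1/|dx|=3.8637 1/|dy|=1.0353
    cross y-line → (3,5), t=0.1863
    cross x-line → (2,5), t=0.6182
    cross y-line → (2,6), t=1.2216
    cross y-line → (2,7), t=2.2569
    cross y-line → (2,8), t=3.2922
    cross y-line → (2,9), t=4.3275 (wall)
  → r_4 = 4.3275

ranges = [3.9548, 0.9699, 3.6719, 4.3275]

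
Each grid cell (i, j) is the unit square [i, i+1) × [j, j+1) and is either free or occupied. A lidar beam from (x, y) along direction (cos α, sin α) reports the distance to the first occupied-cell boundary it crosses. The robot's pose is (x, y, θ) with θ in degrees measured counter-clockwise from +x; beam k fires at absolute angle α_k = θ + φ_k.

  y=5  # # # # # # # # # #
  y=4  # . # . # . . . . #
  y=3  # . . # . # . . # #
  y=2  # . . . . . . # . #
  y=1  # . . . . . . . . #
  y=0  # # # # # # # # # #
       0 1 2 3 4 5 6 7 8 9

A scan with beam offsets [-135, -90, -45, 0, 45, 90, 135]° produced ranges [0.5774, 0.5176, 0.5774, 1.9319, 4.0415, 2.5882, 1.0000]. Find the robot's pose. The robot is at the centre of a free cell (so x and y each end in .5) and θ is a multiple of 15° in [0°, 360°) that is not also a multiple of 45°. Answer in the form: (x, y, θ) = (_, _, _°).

Candidates: 26 free-cell centres × 16 headings = 416 poses. Raycast each; keep the one whose scan matches to 4 dp.
  (1.5, 3.5, 255°): beam 1 = 1.0000 ≠ 0.5774 ✗
  (4.5, 2.5, 75°): beam 1 = 1.7321 ≠ 0.5774 ✗
  (4.5, 3.5, 120°): beam 1 = 0.5176 ≠ 0.5774 ✗
  …
  (1.5, 1.5, 345°): r_1=0.5774, r_2=0.5176, r_3=0.5774, r_4=1.9319, r_5=4.0415, r_6=2.5882, r_7=1.0000 — all match ✓
Unique over the lattice → pose = (1.5, 1.5, 345°).

(x, y, θ) = (1.5, 1.5, 345°)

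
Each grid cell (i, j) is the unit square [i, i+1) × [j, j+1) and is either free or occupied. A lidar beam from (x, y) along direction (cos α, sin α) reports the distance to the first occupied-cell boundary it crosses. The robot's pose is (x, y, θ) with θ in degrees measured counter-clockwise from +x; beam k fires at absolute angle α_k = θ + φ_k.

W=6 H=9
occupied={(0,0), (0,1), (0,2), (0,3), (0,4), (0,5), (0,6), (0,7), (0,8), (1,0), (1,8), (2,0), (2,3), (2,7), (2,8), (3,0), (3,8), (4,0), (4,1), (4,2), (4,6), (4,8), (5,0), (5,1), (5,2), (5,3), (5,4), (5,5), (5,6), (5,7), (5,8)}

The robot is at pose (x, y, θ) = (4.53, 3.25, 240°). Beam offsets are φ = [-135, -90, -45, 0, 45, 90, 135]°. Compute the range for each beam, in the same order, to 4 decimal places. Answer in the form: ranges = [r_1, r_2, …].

beam 1: φ=-135°, α=105°
  direction (-0.2588, 0.9659); cell (4,3); t to first gridline: x 2.0478, y 0.7765 (then +3.8637 / +1.0353)
    (4,4) via y @ 0.7765
    (4,5) via y @ 1.8117
    (3,5) via x @ 2.0478
    (3,6) via y @ 2.8470
    (3,7) via y @ 3.8823
    (3,8) via y @ 4.9176  # hit
  → r_1 = 4.9176
beam 2: φ=-90°, α=150°
  direction (-0.8660, 0.5000); cell (4,3); t to first gridline: x 0.6120, y 1.5000 (then +1.1547 / +2.0000)
    (3,3) via x @ 0.6120
    (3,4) via y @ 1.5000
    (2,4) via x @ 1.7667
    (1,4) via x @ 2.9214
    (1,5) via y @ 3.5000
    (0,5) via x @ 4.0761  # hit
  → r_2 = 4.0761
beam 3: φ=-45°, α=195°
  direction (-0.9659, -0.2588); cell (4,3); t to first gridline: x 0.5487, y 0.9659 (then +1.0353 / +3.8637)
    (3,3) via x @ 0.5487
    (3,2) via y @ 0.9659
    (2,2) via x @ 1.5840
    (1,2) via x @ 2.6192
    (0,2) via x @ 3.6545  # hit
  → r_3 = 3.6545
beam 4: φ=0°, α=240°
  direction (-0.5000, -0.8660); cell (4,3); t to first gridline: x 1.0600, y 0.2887 (then +2.0000 / +1.1547)
    (4,2) via y @ 0.2887  # hit
  → r_4 = 0.2887
beam 5: φ=45°, α=285°
  direction (0.2588, -0.9659); cell (4,3); t to first gridline: x 1.8159, y 0.2588 (then +3.8637 / +1.0353)
    (4,2) via y @ 0.2588  # hit
  → r_5 = 0.2588
beam 6: φ=90°, α=330°
  direction (0.8660, -0.5000); cell (4,3); t to first gridline: x 0.5427, y 0.5000 (then +1.1547 / +2.0000)
    (4,2) via y @ 0.5000  # hit
  → r_6 = 0.5000
beam 7: φ=135°, α=15°
  direction (0.9659, 0.2588); cell (4,3); t to first gridline: x 0.4866, y 2.8978 (then +1.0353 / +3.8637)
    (5,3) via x @ 0.4866  # hit
  → r_7 = 0.4866

ranges = [4.9176, 4.0761, 3.6545, 0.2887, 0.2588, 0.5000, 0.4866]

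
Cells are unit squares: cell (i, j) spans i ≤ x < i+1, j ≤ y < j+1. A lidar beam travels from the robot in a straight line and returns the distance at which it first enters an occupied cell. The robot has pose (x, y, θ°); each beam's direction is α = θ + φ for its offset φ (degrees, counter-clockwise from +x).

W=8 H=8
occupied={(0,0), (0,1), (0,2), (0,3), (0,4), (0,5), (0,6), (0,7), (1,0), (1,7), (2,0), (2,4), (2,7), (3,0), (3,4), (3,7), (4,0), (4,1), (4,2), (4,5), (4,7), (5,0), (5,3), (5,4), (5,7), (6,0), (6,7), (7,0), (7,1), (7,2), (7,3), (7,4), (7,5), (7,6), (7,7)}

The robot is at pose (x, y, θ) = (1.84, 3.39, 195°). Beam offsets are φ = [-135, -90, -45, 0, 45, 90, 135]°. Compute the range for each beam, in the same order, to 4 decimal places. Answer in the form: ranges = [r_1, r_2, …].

beam 1: φ=-135°, α=60°
  d=(0.5000,0.8660)  start (1,3)  tX=0.3200 tY=0.7044  stride 1/|dx|=2.0000 1/|dy|=1.1547
    cross x-line → (2,3), t=0.3200
    cross y-line → (2,4), t=0.7044 (wall)
  → r_1 = 0.7044
beam 2: φ=-90°, α=105°
  d=(-0.2588,0.9659)  start (1,3)  tX=3.2455 tY=0.6315  stride 1/|dx|=3.8637 1/|dy|=1.0353
    cross y-line → (1,4), t=0.6315
    cross y-line → (1,5), t=1.6668
    cross y-line → (1,6), t=2.7021
    cross x-line → (0,6), t=3.2455 (wall)
  → r_2 = 3.2455
beam 3: φ=-45°, α=150°
  d=(-0.8660,0.5000)  start (1,3)  tX=0.9699 tY=1.2200  stride 1/|dx|=1.1547 1/|dy|=2.0000
    cross x-line → (0,3), t=0.9699 (wall)
  → r_3 = 0.9699
beam 4: φ=0°, α=195°
  d=(-0.9659,-0.2588)  start (1,3)  tX=0.8696 tY=1.5068  stride 1/|dx|=1.0353 1/|dy|=3.8637
    cross x-line → (0,3), t=0.8696 (wall)
  → r_4 = 0.8696
beam 5: φ=45°, α=240°
  d=(-0.5000,-0.8660)  start (1,3)  tX=1.6800 tY=0.4503  stride 1/|dx|=2.0000 1/|dy|=1.1547
    cross y-line → (1,2), t=0.4503
    cross y-line → (1,1), t=1.6050
    cross x-line → (0,1), t=1.6800 (wall)
  → r_5 = 1.6800
beam 6: φ=90°, α=285°
  d=(0.2588,-0.9659)  start (1,3)  tX=0.6182 tY=0.4038  stride 1/|dx|=3.8637 1/|dy|=1.0353
    cross y-line → (1,2), t=0.4038
    cross x-line → (2,2), t=0.6182
    cross y-line → (2,1), t=1.4390
    cross y-line → (2,0), t=2.4743 (wall)
  → r_6 = 2.4743
beam 7: φ=135°, α=330°
  d=(0.8660,-0.5000)  start (1,3)  tX=0.1848 tY=0.7800  stride 1/|dx|=1.1547 1/|dy|=2.0000
    cross x-line → (2,3), t=0.1848
    cross y-line → (2,2), t=0.7800
    cross x-line → (3,2), t=1.3395
    cross x-line → (4,2), t=2.4942 (wall)
  → r_7 = 2.4942

ranges = [0.7044, 3.2455, 0.9699, 0.8696, 1.6800, 2.4743, 2.4942]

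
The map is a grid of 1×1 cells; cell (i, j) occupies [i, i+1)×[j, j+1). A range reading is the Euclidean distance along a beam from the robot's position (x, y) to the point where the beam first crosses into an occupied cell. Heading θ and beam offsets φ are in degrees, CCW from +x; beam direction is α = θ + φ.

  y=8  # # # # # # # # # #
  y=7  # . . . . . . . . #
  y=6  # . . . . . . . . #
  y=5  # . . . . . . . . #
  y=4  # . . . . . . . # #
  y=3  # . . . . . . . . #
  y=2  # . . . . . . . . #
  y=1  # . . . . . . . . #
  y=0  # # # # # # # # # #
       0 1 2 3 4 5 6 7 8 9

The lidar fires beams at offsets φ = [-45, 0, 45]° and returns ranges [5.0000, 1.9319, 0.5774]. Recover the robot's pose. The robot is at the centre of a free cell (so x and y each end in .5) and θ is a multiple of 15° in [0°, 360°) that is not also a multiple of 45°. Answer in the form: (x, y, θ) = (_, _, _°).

The pose lattice has 55·16 = 880 candidates. Test each by forward raycasting.
  (4.5, 3.5, 330°): beam 1 = 2.5882 ≠ 5.0000 ✗
  (7.5, 3.5, 240°): beam 1 = 6.7293 ≠ 5.0000 ✗
  (5.5, 4.5, 150°): beam 1 = 3.6235 ≠ 5.0000 ✗
  (3.5, 6.5, 345°): beam 1 = 6.3509 ≠ 5.0000 ✗
  (7.5, 6.5, 210°): beam 1 = 5.7956 ≠ 5.0000 ✗
  …
  (4.5, 7.5, 15°): r_1=5.0000, r_2=1.9319, r_3=0.5774 — all match ✓
Only this pose fits every beam.

(x, y, θ) = (4.5, 7.5, 15°)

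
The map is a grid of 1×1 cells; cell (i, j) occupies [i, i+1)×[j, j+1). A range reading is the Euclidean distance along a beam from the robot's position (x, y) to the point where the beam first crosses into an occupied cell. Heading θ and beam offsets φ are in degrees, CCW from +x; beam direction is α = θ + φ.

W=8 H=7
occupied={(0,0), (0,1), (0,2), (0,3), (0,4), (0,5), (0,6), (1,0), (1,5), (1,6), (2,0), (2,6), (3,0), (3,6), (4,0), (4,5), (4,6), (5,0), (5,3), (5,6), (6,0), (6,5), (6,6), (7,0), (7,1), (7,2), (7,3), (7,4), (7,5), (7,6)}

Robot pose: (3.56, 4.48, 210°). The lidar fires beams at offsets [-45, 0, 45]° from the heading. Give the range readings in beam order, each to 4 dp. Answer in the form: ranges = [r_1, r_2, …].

ranges = [2.0091, 2.9560, 3.6028]

beam 1: φ=-45°, α=165°
  direction (-0.9659, 0.2588); cell (3,4); t to first gridline: x 0.5798, y 2.0091 (then +1.0353 / +3.8637)
    (2,4) via x @ 0.5798
    (1,4) via x @ 1.6150
    (1,5) via y @ 2.0091  # hit
  → r_1 = 2.0091
beam 2: φ=0°, α=210°
  direction (-0.8660, -0.5000); cell (3,4); t to first gridline: x 0.6466, y 0.9600 (then +1.1547 / +2.0000)
    (2,4) via x @ 0.6466
    (2,3) via y @ 0.9600
    (1,3) via x @ 1.8013
    (0,3) via x @ 2.9560  # hit
  → r_2 = 2.9560
beam 3: φ=45°, α=255°
  direction (-0.2588, -0.9659); cell (3,4); t to first gridline: x 2.1637, y 0.4969 (then +3.8637 / +1.0353)
    (3,3) via y @ 0.4969
    (3,2) via y @ 1.5322
    (2,2) via x @ 2.1637
    (2,1) via y @ 2.5675
    (2,0) via y @ 3.6028  # hit
  → r_3 = 3.6028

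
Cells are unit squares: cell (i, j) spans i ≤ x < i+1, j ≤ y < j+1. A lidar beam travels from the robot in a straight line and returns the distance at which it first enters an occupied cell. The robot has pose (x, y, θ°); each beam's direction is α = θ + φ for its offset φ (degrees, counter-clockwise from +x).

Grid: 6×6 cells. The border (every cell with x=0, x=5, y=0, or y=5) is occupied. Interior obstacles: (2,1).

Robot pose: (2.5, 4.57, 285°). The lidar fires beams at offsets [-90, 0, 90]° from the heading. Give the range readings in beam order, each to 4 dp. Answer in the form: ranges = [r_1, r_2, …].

ranges = [1.5529, 3.6959, 1.6614]

beam 1: φ=-90°, α=195°
  direction (-0.9659, -0.2588); cell (2,4); t to first gridline: x 0.5176, y 2.2023 (then +1.0353 / +3.8637)
    (1,4) via x @ 0.5176
    (0,4) via x @ 1.5529  # hit
  → r_1 = 1.5529
beam 2: φ=0°, α=285°
  direction (0.2588, -0.9659); cell (2,4); t to first gridline: x 1.9319, y 0.5901 (then +3.8637 / +1.0353)
    (2,3) via y @ 0.5901
    (2,2) via y @ 1.6254
    (3,2) via x @ 1.9319
    (3,1) via y @ 2.6607
    (3,0) via y @ 3.6959  # hit
  → r_2 = 3.6959
beam 3: φ=90°, α=15°
  direction (0.9659, 0.2588); cell (2,4); t to first gridline: x 0.5176, y 1.6614 (then +1.0353 / +3.8637)
    (3,4) via x @ 0.5176
    (4,4) via x @ 1.5529
    (4,5) via y @ 1.6614  # hit
  → r_3 = 1.6614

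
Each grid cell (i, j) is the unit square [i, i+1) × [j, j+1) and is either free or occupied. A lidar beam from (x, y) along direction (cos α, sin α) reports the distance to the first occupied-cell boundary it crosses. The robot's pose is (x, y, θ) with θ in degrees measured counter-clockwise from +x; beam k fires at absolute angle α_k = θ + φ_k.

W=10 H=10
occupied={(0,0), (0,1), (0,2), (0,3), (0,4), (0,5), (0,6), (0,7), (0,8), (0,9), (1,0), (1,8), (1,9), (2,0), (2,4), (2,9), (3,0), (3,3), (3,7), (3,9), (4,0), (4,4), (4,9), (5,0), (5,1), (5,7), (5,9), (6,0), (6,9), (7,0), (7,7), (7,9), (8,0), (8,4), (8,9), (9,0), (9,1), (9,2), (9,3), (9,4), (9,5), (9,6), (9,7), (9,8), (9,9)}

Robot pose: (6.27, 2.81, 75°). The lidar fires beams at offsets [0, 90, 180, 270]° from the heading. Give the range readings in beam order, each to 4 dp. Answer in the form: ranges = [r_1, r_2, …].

beam 1: φ=0°, α=75°
  direction (0.2588, 0.9659); cell (6,2); t to first gridline: x 2.8205, y 0.1967 (then +3.8637 / +1.0353)
    (6,3) via y @ 0.1967
    (6,4) via y @ 1.2320
    (6,5) via y @ 2.2673
    (7,5) via x @ 2.8205
    (7,6) via y @ 3.3025
    (7,7) via y @ 4.3378  # hit
  → r_1 = 4.3378
beam 2: φ=90°, α=165°
  direction (-0.9659, 0.2588); cell (6,2); t to first gridline: x 0.2795, y 0.7341 (then +1.0353 / +3.8637)
    (5,2) via x @ 0.2795
    (5,3) via y @ 0.7341
    (4,3) via x @ 1.3148
    (3,3) via x @ 2.3501  # hit
  → r_2 = 2.3501
beam 3: φ=180°, α=255°
  direction (-0.2588, -0.9659); cell (6,2); t to first gridline: x 1.0432, y 0.8386 (then +3.8637 / +1.0353)
    (6,1) via y @ 0.8386
    (5,1) via x @ 1.0432  # hit
  → r_3 = 1.0432
beam 4: φ=270°, α=345°
  direction (0.9659, -0.2588); cell (6,2); t to first gridline: x 0.7558, y 3.1296 (then +1.0353 / +3.8637)
    (7,2) via x @ 0.7558
    (8,2) via x @ 1.7910
    (9,2) via x @ 2.8263  # hit
  → r_4 = 2.8263

ranges = [4.3378, 2.3501, 1.0432, 2.8263]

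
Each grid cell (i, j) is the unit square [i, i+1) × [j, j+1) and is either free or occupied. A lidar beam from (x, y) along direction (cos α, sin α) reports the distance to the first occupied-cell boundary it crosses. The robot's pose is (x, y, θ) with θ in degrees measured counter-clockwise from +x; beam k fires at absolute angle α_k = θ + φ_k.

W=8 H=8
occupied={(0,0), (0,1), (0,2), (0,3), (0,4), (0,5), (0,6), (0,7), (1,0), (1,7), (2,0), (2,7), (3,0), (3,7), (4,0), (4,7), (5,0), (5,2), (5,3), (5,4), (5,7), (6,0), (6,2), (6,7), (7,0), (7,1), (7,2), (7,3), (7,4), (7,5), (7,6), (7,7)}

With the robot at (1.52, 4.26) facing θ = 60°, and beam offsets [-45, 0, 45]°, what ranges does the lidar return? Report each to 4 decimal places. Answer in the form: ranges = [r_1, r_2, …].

beam 1: φ=-45°, α=15°
  direction (0.9659, 0.2588); cell (1,4); t to first gridline: x 0.4969, y 2.8591 (then +1.0353 / +3.8637)
    (2,4) via x @ 0.4969
    (3,4) via x @ 1.5322
    (4,4) via x @ 2.5675
    (4,5) via y @ 2.8591
    (5,5) via x @ 3.6028
    (6,5) via x @ 4.6380
    (7,5) via x @ 5.6733  # hit
  → r_1 = 5.6733
beam 2: φ=0°, α=60°
  direction (0.5000, 0.8660); cell (1,4); t to first gridline: x 0.9600, y 0.8545 (then +2.0000 / +1.1547)
    (1,5) via y @ 0.8545
    (2,5) via x @ 0.9600
    (2,6) via y @ 2.0092
    (3,6) via x @ 2.9600
    (3,7) via y @ 3.1639  # hit
  → r_2 = 3.1639
beam 3: φ=45°, α=105°
  direction (-0.2588, 0.9659); cell (1,4); t to first gridline: x 2.0091, y 0.7661 (then +3.8637 / +1.0353)
    (1,5) via y @ 0.7661
    (1,6) via y @ 1.8014
    (0,6) via x @ 2.0091  # hit
  → r_3 = 2.0091

ranges = [5.6733, 3.1639, 2.0091]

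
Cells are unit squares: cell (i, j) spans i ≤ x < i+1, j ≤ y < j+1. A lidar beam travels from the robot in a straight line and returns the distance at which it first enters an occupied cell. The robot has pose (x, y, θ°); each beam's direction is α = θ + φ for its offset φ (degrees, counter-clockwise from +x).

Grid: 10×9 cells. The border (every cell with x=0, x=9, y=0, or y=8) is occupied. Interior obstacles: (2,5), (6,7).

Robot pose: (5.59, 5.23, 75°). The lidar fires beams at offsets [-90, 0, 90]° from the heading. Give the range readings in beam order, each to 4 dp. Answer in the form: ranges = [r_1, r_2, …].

ranges = [3.5303, 1.8324, 2.6814]

beam 1: φ=-90°, α=345°
  direction (0.9659, -0.2588); cell (5,5); t to first gridline: x 0.4245, y 0.8887 (then +1.0353 / +3.8637)
    (6,5) via x @ 0.4245
    (6,4) via y @ 0.8887
    (7,4) via x @ 1.4597
    (8,4) via x @ 2.4950
    (9,4) via x @ 3.5303  # hit
  → r_1 = 3.5303
beam 2: φ=0°, α=75°
  direction (0.2588, 0.9659); cell (5,5); t to first gridline: x 1.5841, y 0.7972 (then +3.8637 / +1.0353)
    (5,6) via y @ 0.7972
    (6,6) via x @ 1.5841
    (6,7) via y @ 1.8324  # hit
  → r_2 = 1.8324
beam 3: φ=90°, α=165°
  direction (-0.9659, 0.2588); cell (5,5); t to first gridline: x 0.6108, y 2.9751 (then +1.0353 / +3.8637)
    (4,5) via x @ 0.6108
    (3,5) via x @ 1.6461
    (2,5) via x @ 2.6814  # hit
  → r_3 = 2.6814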